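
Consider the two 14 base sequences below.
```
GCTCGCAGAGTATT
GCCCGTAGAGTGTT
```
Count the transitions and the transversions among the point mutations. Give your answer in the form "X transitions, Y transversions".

Transitions (purine↔purine or pyrimidine↔pyrimidine): 3 T→C, 6 C→T, 12 A→G.
Transversions (purine↔pyrimidine): none.

3 transitions, 0 transversions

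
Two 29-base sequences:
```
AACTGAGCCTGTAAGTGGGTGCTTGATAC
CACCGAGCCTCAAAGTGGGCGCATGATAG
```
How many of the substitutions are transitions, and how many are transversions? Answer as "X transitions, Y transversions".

Mismatches (1-based):
site 1: A→C (purine→pyrimidine, transversion)
site 4: T→C (pyrimidine→pyrimidine, transition)
site 11: G→C (purine→pyrimidine, transversion)
site 12: T→A (pyrimidine→purine, transversion)
site 20: T→C (pyrimidine→pyrimidine, transition)
site 23: T→A (pyrimidine→purine, transversion)
site 29: C→G (pyrimidine→purine, transversion)

2 transitions, 5 transversions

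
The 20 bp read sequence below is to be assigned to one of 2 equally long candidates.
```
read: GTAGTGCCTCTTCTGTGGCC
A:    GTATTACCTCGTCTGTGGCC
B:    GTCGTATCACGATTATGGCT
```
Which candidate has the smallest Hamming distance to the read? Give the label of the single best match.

A

A differs at 3 bases; B differs at 9 bases. The closest is A.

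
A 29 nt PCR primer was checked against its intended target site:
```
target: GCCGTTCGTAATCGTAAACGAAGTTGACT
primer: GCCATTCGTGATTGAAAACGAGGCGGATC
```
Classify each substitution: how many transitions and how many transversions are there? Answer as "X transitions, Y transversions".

7 transitions, 2 transversions

Mismatches (1-based):
base 4: G→A (purine→purine, transition)
base 10: A→G (purine→purine, transition)
base 13: C→T (pyrimidine→pyrimidine, transition)
base 15: T→A (pyrimidine→purine, transversion)
base 22: A→G (purine→purine, transition)
base 24: T→C (pyrimidine→pyrimidine, transition)
base 25: T→G (pyrimidine→purine, transversion)
base 28: C→T (pyrimidine→pyrimidine, transition)
base 29: T→C (pyrimidine→pyrimidine, transition)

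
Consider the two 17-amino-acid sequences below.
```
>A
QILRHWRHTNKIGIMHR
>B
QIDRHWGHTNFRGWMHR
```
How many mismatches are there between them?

Comparing position by position, 5 positions differ: 3 (L/D), 7 (R/G), 11 (K/F), 12 (I/R), 14 (I/W).

5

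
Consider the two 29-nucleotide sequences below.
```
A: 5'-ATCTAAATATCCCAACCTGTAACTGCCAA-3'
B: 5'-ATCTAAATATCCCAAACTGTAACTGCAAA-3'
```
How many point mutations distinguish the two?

2

Comparing position by position, 2 positions differ: 16 (C/A), 27 (C/A).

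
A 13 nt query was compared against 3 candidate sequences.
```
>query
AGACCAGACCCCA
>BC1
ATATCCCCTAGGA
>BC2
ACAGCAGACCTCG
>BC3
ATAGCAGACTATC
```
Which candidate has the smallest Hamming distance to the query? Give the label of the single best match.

Hamming distances to query — BC1: 9; BC2: 4; BC3: 6.
Smallest is BC2 with 4 mismatches.

BC2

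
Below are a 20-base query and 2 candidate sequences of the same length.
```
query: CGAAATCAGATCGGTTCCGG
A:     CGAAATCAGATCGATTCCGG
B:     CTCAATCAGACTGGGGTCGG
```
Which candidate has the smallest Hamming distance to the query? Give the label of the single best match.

A

A differs at 1 position; B differs at 7 positions. The closest is A.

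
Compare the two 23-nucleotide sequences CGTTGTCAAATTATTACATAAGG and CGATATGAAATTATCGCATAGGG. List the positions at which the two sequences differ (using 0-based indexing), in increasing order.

Scanning 0-based: 2: T/A; 4: G/A; 6: C/G; 14: T/C; 15: A/G; 20: A/G.

2, 4, 6, 14, 15, 20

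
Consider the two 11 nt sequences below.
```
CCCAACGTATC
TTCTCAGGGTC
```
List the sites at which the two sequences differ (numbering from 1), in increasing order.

1, 2, 4, 5, 6, 8, 9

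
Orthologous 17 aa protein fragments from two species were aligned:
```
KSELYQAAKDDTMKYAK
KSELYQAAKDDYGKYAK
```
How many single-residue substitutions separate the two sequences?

The sequences differ at residues 12, 13 (1-based) — 2 in total.

2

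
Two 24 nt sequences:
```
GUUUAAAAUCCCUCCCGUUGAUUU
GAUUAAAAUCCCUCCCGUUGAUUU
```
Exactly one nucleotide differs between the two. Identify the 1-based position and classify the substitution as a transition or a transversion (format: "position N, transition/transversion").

Position 2 changes U→A. U is a pyrimidine and A is a purine, so this is a transversion.

position 2, transversion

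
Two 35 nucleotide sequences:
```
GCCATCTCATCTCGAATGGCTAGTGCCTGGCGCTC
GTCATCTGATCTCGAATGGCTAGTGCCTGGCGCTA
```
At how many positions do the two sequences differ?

3

The sequences differ at positions 2, 8, 35 (1-based) — 3 in total.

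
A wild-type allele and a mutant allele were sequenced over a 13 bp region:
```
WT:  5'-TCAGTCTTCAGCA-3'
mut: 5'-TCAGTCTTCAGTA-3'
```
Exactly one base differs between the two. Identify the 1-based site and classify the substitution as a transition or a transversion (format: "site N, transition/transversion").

site 12, transition

Site 12 changes C→T. C is a pyrimidine and T is a pyrimidine, so this is a transition.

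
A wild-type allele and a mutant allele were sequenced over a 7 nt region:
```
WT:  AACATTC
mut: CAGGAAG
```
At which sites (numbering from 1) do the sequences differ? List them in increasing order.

1, 3, 4, 5, 6, 7

Scanning 1-based: 1: A/C; 3: C/G; 4: A/G; 5: T/A; 6: T/A; 7: C/G.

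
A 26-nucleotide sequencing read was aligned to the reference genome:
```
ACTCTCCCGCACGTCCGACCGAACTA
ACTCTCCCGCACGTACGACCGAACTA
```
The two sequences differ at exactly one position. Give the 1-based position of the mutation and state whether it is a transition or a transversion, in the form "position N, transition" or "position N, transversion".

position 15, transversion

The sequences differ only at position 15: C→A (pyrimidine→purine), a transversion.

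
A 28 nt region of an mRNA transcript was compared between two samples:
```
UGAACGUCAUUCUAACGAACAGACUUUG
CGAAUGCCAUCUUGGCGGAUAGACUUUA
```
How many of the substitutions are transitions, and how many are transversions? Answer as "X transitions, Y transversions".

Mismatches (1-based):
base 1: U→C (pyrimidine→pyrimidine, transition)
base 5: C→U (pyrimidine→pyrimidine, transition)
base 7: U→C (pyrimidine→pyrimidine, transition)
base 11: U→C (pyrimidine→pyrimidine, transition)
base 12: C→U (pyrimidine→pyrimidine, transition)
base 14: A→G (purine→purine, transition)
base 15: A→G (purine→purine, transition)
base 18: A→G (purine→purine, transition)
base 20: C→U (pyrimidine→pyrimidine, transition)
base 28: G→A (purine→purine, transition)

10 transitions, 0 transversions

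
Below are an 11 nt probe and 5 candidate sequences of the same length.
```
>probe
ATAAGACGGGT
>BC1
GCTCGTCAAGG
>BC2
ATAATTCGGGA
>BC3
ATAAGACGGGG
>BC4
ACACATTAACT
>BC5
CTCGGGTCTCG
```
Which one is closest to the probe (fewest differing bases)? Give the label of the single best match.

Hamming distances to probe — BC1: 8; BC2: 3; BC3: 1; BC4: 8; BC5: 9.
Smallest is BC3 with 1 mismatch.

BC3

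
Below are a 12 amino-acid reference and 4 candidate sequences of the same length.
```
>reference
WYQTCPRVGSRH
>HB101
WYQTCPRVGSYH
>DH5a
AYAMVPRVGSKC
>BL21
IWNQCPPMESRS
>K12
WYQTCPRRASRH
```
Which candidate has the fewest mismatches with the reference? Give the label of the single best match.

HB101

Hamming distances to reference — HB101: 1; DH5a: 6; BL21: 8; K12: 2.
Smallest is HB101 with 1 mismatch.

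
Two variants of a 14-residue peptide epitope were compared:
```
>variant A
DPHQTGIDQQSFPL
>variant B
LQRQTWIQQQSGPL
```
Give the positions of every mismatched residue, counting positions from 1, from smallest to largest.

1, 2, 3, 6, 8, 12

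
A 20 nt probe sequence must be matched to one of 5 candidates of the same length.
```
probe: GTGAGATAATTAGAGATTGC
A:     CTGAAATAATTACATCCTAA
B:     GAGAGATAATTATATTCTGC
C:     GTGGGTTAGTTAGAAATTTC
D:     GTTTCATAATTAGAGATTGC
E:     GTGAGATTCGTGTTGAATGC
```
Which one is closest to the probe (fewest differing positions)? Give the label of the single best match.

D

Hamming distances to probe — A: 8; B: 5; C: 5; D: 3; E: 7.
Smallest is D with 3 mismatches.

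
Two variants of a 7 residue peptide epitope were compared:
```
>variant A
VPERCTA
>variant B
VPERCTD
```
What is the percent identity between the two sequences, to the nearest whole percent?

1 position differs (7), so 6 of 7 match: 6/7 = 85.71%.

86%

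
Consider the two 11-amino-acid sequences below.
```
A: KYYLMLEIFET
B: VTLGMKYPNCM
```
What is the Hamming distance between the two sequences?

10

Comparing position by position, 10 residues differ: 1 (K/V), 2 (Y/T), 3 (Y/L), 4 (L/G), 6 (L/K), 7 (E/Y), 8 (I/P), 9 (F/N), 10 (E/C), 11 (T/M).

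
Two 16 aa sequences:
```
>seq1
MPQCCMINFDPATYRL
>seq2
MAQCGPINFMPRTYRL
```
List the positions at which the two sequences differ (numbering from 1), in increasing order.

2, 5, 6, 10, 12

Differences at position 2 (P→A), position 5 (C→G), position 6 (M→P), position 10 (D→M), position 12 (A→R).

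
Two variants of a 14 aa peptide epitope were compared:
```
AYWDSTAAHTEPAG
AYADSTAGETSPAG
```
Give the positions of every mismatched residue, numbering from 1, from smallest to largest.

Scanning 1-based: 3: W/A; 8: A/G; 9: H/E; 11: E/S.

3, 8, 9, 11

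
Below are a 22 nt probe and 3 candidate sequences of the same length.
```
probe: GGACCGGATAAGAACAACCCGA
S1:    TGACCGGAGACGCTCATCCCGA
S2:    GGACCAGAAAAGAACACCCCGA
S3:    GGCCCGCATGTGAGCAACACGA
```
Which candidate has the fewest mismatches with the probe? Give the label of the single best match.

S2

Hamming distances to probe — S1: 6; S2: 3; S3: 6.
Smallest is S2 with 3 mismatches.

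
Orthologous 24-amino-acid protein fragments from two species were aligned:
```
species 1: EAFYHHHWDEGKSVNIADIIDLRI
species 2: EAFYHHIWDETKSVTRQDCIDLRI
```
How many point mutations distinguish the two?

The sequences differ at positions 7, 11, 15, 16, 17, 19 (1-based) — 6 in total.

6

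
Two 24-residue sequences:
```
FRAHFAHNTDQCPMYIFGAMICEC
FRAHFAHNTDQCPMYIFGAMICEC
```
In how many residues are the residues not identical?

The two sequences are identical at every position.

0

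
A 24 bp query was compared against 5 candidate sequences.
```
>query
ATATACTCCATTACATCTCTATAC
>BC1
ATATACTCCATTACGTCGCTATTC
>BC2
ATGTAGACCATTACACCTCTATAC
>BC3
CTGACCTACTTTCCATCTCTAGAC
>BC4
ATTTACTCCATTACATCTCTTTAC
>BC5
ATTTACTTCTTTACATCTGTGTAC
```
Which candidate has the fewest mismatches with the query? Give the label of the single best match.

Hamming distances to query — BC1: 3; BC2: 4; BC3: 8; BC4: 2; BC5: 5.
Smallest is BC4 with 2 mismatches.

BC4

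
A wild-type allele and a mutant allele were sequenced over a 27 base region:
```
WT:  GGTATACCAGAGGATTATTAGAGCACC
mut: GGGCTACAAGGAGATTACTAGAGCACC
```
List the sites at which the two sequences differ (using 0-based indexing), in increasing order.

2, 3, 7, 10, 11, 17

Differences at site 2 (T→G), site 3 (A→C), site 7 (C→A), site 10 (A→G), site 11 (G→A), site 17 (T→C).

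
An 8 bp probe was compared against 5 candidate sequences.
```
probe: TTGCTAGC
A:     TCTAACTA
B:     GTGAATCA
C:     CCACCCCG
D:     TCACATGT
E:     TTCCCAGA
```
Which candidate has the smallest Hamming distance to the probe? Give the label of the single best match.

E

Hamming distances to probe — A: 7; B: 6; C: 7; D: 5; E: 3.
Smallest is E with 3 mismatches.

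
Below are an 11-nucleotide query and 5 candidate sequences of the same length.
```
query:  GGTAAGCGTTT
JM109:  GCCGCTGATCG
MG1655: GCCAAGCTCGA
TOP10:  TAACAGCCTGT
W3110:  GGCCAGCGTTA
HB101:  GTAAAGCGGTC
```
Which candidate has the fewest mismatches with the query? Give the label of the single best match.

W3110

Hamming distances to query — JM109: 9; MG1655: 6; TOP10: 6; W3110: 3; HB101: 4.
Smallest is W3110 with 3 mismatches.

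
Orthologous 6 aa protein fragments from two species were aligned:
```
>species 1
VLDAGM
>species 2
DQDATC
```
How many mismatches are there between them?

Comparing position by position, 4 positions differ: 1 (V/D), 2 (L/Q), 5 (G/T), 6 (M/C).

4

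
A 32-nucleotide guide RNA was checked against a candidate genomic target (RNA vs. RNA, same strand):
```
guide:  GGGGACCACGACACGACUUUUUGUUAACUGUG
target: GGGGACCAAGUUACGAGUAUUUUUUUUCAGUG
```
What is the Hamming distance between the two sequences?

Comparing position by position, 9 bases differ: 9 (C/A), 11 (A/U), 12 (C/U), 17 (C/G), 19 (U/A), 23 (G/U), 26 (A/U), 27 (A/U), 29 (U/A).

9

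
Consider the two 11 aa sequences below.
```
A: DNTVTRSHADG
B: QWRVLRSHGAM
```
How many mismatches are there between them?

7

The sequences differ at positions 1, 2, 3, 5, 9, 10, 11 (1-based) — 7 in total.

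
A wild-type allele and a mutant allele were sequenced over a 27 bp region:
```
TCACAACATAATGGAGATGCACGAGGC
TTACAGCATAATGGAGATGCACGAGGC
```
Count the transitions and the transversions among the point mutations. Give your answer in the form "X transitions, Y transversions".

2 transitions, 0 transversions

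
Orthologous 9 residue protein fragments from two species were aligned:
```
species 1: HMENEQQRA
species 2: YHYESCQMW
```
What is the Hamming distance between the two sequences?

The sequences differ at residues 1, 2, 3, 4, 5, 6, 8, 9 (1-based) — 8 in total.

8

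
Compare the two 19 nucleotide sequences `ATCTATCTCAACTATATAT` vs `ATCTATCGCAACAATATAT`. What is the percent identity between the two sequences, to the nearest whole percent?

89%

2 positions differ (8, 13), so 17 of 19 match: 17/19 = 89.47%.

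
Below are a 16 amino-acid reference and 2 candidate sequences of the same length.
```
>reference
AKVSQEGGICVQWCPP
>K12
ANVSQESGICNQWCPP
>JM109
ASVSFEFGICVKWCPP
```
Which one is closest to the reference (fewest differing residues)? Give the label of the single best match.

K12

K12 differs at 3 residues; JM109 differs at 4 residues. The closest is K12.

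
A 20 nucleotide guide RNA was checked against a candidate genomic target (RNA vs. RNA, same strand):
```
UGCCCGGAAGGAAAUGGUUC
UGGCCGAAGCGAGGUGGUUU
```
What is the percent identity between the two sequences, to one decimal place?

7 positions differ (3, 7, 9, 10, 13, 14, 20), so 13 of 20 match: 13/20 = 65%.

65.0%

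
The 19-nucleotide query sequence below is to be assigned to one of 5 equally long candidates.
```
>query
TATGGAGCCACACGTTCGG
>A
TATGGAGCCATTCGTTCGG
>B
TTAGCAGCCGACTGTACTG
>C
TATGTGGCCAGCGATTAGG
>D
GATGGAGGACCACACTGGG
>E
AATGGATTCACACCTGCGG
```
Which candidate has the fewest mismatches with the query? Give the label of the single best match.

A

A differs at 2 bases; B differs at 9 bases; C differs at 7 bases; D differs at 7 bases; E differs at 5 bases. The closest is A.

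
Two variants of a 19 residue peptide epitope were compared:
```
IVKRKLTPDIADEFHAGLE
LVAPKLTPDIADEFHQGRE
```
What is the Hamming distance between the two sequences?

5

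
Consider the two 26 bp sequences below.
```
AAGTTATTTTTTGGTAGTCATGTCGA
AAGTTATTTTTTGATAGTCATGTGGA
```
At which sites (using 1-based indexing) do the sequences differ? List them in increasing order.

14, 24

Differences at site 14 (G→A), site 24 (C→G).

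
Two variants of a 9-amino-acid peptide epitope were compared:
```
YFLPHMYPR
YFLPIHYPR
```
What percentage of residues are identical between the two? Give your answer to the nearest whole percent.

78%

2 positions differ (5, 6), so 7 of 9 match: 7/9 = 77.78%.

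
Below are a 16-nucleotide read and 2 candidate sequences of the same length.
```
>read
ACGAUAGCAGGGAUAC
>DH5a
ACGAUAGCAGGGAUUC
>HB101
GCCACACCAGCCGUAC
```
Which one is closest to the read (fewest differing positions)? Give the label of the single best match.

Hamming distances to read — DH5a: 1; HB101: 7.
Smallest is DH5a with 1 mismatch.

DH5a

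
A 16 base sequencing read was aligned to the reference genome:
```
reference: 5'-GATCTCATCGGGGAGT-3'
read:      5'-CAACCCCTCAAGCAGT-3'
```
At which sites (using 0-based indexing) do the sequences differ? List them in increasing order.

0, 2, 4, 6, 9, 10, 12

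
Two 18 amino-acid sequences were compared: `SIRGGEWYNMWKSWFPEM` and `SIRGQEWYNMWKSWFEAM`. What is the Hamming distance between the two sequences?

3

Comparing position by position, 3 residues differ: 5 (G/Q), 16 (P/E), 17 (E/A).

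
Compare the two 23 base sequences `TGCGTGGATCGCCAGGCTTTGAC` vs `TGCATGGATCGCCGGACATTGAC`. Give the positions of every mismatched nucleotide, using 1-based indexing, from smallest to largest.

4, 14, 16, 18

Differences at position 4 (G→A), position 14 (A→G), position 16 (G→A), position 18 (T→A).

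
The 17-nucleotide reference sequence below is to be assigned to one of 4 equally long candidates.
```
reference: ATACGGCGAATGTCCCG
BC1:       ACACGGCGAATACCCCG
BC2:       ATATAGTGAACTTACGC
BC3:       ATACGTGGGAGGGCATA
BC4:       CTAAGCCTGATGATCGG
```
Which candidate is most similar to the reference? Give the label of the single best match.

BC1 differs at 3 positions; BC2 differs at 8 positions; BC3 differs at 8 positions; BC4 differs at 8 positions. The closest is BC1.

BC1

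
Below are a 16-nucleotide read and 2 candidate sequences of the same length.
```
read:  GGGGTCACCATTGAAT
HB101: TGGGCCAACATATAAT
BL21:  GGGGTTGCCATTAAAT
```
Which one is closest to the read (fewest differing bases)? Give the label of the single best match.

BL21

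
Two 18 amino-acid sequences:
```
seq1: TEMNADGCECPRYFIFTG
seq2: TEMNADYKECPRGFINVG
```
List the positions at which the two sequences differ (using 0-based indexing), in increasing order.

Differences at position 6 (G→Y), position 7 (C→K), position 12 (Y→G), position 15 (F→N), position 16 (T→V).

6, 7, 12, 15, 16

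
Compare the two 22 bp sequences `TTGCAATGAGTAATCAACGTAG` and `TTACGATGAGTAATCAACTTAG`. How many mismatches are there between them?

3

Comparing position by position, 3 sites differ: 3 (G/A), 5 (A/G), 19 (G/T).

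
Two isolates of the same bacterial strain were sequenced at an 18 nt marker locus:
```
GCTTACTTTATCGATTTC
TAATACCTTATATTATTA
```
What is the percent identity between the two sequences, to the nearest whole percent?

50%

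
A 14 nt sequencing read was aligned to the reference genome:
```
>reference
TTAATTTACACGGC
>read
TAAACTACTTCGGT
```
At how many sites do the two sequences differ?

Mismatches (1-based): site 2: T→A; site 5: T→C; site 7: T→A; site 8: A→C; site 9: C→T; site 10: A→T; site 14: C→T.

7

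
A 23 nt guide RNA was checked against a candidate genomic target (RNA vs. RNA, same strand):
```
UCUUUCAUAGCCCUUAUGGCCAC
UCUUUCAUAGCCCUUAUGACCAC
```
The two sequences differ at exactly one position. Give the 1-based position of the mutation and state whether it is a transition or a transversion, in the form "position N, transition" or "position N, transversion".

Position 19 changes G→A. G is a purine and A is a purine, so this is a transition.

position 19, transition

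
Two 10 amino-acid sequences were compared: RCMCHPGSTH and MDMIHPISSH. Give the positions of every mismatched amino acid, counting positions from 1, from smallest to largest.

1, 2, 4, 7, 9

Differences at position 1 (R→M), position 2 (C→D), position 4 (C→I), position 7 (G→I), position 9 (T→S).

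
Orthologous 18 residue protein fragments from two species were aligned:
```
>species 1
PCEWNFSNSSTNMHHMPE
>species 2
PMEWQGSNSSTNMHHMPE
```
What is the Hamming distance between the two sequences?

The sequences differ at residues 2, 5, 6 (1-based) — 3 in total.

3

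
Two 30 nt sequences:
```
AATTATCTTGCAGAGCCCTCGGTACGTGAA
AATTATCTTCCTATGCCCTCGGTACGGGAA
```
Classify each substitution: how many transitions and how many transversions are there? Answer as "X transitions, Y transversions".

Transitions (purine↔purine or pyrimidine↔pyrimidine): 13 G→A.
Transversions (purine↔pyrimidine): 10 G→C, 12 A→T, 14 A→T, 27 T→G.

1 transition, 4 transversions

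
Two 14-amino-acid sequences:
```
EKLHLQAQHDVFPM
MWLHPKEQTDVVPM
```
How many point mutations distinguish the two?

The sequences differ at positions 1, 2, 5, 6, 7, 9, 12 (1-based) — 7 in total.

7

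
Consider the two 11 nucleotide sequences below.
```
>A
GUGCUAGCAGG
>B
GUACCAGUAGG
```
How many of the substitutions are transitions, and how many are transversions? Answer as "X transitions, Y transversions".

Transitions (purine↔purine or pyrimidine↔pyrimidine): 3 G→A, 5 U→C, 8 C→U.
Transversions (purine↔pyrimidine): none.

3 transitions, 0 transversions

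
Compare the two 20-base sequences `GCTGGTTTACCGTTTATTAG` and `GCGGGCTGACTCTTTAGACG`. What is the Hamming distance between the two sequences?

8

The sequences differ at bases 3, 6, 8, 11, 12, 17, 18, 19 (1-based) — 8 in total.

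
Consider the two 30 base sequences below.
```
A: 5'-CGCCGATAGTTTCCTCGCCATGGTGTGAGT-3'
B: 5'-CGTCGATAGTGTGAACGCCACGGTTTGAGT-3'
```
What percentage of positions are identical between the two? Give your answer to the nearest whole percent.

Mismatches at positions 3, 11, 13, 14, 15, 21, 25 (1-based): 7 of 30.
Identical positions: 23/30 = 76.67% → 77%.

77%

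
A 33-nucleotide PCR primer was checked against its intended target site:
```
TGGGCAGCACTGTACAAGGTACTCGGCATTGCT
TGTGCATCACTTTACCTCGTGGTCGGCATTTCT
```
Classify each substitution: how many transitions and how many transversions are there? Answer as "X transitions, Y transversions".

Mismatches (1-based):
position 3: G→T (purine→pyrimidine, transversion)
position 7: G→T (purine→pyrimidine, transversion)
position 12: G→T (purine→pyrimidine, transversion)
position 16: A→C (purine→pyrimidine, transversion)
position 17: A→T (purine→pyrimidine, transversion)
position 18: G→C (purine→pyrimidine, transversion)
position 21: A→G (purine→purine, transition)
position 22: C→G (pyrimidine→purine, transversion)
position 31: G→T (purine→pyrimidine, transversion)

1 transition, 8 transversions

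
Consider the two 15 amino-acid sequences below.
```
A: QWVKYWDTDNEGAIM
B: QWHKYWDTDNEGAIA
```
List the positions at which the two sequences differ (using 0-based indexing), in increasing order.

2, 14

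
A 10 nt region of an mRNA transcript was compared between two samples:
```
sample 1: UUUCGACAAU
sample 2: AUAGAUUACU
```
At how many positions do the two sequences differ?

The sequences differ at positions 1, 3, 4, 5, 6, 7, 9 (1-based) — 7 in total.

7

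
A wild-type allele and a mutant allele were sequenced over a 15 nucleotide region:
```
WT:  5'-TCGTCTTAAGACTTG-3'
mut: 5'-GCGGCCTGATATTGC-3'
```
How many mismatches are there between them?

The sequences differ at bases 1, 4, 6, 8, 10, 12, 14, 15 (1-based) — 8 in total.

8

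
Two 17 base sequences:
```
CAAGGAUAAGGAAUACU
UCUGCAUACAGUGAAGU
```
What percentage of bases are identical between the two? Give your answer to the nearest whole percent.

41%

Mismatches at positions 1, 2, 3, 5, 9, 10, 12, 13, 14, 16 (1-based): 10 of 17.
Identical positions: 7/17 = 41.18% → 41%.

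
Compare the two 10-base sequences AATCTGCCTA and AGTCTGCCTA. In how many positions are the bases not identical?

1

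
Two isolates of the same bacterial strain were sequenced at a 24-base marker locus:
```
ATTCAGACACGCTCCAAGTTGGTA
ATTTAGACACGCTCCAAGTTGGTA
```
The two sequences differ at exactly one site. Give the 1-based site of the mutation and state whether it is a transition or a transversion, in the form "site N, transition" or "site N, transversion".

Site 4 changes C→T. C is a pyrimidine and T is a pyrimidine, so this is a transition.

site 4, transition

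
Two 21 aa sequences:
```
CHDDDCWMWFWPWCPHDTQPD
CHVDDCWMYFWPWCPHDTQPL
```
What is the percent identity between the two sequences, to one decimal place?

85.7%

Mismatches at positions 3, 9, 21 (1-based): 3 of 21.
Identical positions: 18/21 = 85.71% → 85.7%.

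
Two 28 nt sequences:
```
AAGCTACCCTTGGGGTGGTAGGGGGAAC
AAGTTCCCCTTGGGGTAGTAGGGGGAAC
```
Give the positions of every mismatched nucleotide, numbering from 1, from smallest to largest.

4, 6, 17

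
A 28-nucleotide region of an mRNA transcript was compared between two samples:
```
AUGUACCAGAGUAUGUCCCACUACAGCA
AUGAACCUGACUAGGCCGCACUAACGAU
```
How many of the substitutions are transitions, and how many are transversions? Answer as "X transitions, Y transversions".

1 transition, 9 transversions

Transitions (purine↔purine or pyrimidine↔pyrimidine): 16 U→C.
Transversions (purine↔pyrimidine): 4 U→A, 8 A→U, 11 G→C, 14 U→G, 18 C→G, 24 C→A, 25 A→C, 27 C→A, 28 A→U.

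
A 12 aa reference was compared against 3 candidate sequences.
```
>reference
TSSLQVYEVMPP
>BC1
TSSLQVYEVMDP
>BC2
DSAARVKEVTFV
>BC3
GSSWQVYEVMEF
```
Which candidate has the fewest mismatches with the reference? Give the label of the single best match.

BC1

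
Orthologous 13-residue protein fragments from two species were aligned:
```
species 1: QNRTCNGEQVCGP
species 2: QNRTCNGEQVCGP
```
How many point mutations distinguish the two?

0

No positions differ; the sequences are identical.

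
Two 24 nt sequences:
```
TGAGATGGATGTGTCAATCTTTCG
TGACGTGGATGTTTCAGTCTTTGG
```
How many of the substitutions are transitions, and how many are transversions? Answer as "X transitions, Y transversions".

Mismatches (1-based):
position 4: G→C (purine→pyrimidine, transversion)
position 5: A→G (purine→purine, transition)
position 13: G→T (purine→pyrimidine, transversion)
position 17: A→G (purine→purine, transition)
position 23: C→G (pyrimidine→purine, transversion)

2 transitions, 3 transversions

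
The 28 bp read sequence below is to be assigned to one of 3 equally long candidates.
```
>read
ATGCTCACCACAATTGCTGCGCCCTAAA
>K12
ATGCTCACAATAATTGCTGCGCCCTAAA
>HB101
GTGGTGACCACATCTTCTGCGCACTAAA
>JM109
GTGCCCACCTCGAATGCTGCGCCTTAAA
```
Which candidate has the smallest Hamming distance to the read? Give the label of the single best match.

K12

Hamming distances to read — K12: 2; HB101: 7; JM109: 6.
Smallest is K12 with 2 mismatches.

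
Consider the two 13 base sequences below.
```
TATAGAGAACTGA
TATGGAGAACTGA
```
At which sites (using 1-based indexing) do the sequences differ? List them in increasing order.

Scanning 1-based: 4: A/G.

4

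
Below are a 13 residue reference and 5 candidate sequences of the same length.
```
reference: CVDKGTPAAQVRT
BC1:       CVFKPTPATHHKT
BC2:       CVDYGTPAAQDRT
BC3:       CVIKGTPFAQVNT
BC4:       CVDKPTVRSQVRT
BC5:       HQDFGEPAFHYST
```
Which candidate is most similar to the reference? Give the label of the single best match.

Hamming distances to reference — BC1: 6; BC2: 2; BC3: 3; BC4: 4; BC5: 8.
Smallest is BC2 with 2 mismatches.

BC2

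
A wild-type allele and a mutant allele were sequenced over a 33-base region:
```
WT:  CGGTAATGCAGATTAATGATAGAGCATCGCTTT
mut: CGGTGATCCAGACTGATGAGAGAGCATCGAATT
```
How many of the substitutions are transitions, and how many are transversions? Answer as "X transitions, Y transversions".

3 transitions, 4 transversions

Mismatches (1-based):
position 5: A→G (purine→purine, transition)
position 8: G→C (purine→pyrimidine, transversion)
position 13: T→C (pyrimidine→pyrimidine, transition)
position 15: A→G (purine→purine, transition)
position 20: T→G (pyrimidine→purine, transversion)
position 30: C→A (pyrimidine→purine, transversion)
position 31: T→A (pyrimidine→purine, transversion)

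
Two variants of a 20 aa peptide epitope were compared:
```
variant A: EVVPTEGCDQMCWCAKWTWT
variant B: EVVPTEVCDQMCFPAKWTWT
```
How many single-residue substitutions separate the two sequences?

3

Comparing position by position, 3 positions differ: 7 (G/V), 13 (W/F), 14 (C/P).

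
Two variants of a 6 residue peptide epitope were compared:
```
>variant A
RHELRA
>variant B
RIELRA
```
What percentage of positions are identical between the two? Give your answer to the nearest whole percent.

1 position differs (2), so 5 of 6 match: 5/6 = 83.33%.

83%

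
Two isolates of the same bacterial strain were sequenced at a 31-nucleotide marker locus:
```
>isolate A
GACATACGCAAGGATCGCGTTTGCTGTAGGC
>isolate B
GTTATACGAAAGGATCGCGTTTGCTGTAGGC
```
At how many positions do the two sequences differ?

3

The sequences differ at positions 2, 3, 9 (1-based) — 3 in total.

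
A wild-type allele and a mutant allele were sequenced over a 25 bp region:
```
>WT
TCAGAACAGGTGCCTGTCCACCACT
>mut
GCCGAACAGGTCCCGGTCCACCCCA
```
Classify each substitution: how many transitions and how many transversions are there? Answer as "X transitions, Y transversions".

0 transitions, 6 transversions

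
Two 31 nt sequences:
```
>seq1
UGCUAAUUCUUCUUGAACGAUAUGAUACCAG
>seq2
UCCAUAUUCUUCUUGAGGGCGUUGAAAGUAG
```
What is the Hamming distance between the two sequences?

Comparing position by position, 11 sites differ: 2 (G/C), 4 (U/A), 5 (A/U), 17 (A/G), 18 (C/G), 20 (A/C), 21 (U/G), 22 (A/U), 26 (U/A), 28 (C/G), 29 (C/U).

11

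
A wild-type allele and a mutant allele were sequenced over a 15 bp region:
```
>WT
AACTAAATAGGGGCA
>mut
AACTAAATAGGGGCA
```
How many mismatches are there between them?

The two sequences are identical at every position.

0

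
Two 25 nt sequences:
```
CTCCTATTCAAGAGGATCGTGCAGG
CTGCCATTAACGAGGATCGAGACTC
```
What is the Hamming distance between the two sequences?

9

The sequences differ at bases 3, 5, 9, 11, 20, 22, 23, 24, 25 (1-based) — 9 in total.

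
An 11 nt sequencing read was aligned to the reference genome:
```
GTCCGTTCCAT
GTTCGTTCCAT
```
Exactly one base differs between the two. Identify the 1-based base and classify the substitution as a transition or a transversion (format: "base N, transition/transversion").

The sequences differ only at base 3: C→T (pyrimidine→pyrimidine), a transition.

base 3, transition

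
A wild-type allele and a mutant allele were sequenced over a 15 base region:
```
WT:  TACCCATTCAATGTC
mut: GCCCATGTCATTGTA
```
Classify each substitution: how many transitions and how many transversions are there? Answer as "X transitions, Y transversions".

0 transitions, 7 transversions

Mismatches (1-based):
position 1: T→G (pyrimidine→purine, transversion)
position 2: A→C (purine→pyrimidine, transversion)
position 5: C→A (pyrimidine→purine, transversion)
position 6: A→T (purine→pyrimidine, transversion)
position 7: T→G (pyrimidine→purine, transversion)
position 11: A→T (purine→pyrimidine, transversion)
position 15: C→A (pyrimidine→purine, transversion)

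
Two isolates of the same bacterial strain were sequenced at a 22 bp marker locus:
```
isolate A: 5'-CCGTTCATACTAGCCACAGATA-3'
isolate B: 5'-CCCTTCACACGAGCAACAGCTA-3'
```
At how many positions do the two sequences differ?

Mismatches (1-based): position 3: G→C; position 8: T→C; position 11: T→G; position 15: C→A; position 20: A→C.

5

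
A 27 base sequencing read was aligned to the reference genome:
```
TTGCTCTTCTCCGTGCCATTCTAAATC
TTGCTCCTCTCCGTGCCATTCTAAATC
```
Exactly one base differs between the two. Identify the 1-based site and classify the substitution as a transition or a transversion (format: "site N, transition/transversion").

site 7, transition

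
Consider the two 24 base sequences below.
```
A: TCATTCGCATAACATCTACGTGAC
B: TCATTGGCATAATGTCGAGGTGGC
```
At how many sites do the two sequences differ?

6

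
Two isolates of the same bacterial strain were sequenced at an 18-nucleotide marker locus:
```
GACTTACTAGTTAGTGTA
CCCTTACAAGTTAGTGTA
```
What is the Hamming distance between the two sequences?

3

Mismatches (1-based): base 1: G→C; base 2: A→C; base 8: T→A.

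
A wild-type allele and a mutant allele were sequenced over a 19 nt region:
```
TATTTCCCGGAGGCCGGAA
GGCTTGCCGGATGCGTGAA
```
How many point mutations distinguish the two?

7

Mismatches (1-based): position 1: T→G; position 2: A→G; position 3: T→C; position 6: C→G; position 12: G→T; position 15: C→G; position 16: G→T.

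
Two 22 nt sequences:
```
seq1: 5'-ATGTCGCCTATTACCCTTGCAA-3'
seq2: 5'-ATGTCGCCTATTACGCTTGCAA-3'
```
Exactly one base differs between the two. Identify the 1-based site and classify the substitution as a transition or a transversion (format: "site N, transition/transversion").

The sequences differ only at site 15: C→G (pyrimidine→purine), a transversion.

site 15, transversion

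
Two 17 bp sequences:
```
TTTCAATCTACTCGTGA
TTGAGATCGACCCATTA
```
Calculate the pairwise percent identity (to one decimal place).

7 positions differ (3, 4, 5, 9, 12, 14, 16), so 10 of 17 match: 10/17 = 58.82%.

58.8%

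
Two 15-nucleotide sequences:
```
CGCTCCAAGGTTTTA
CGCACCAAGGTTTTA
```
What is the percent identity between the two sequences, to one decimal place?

93.3%

Mismatch at position 4 (1-based): 1 of 15.
Identical positions: 14/15 = 93.33% → 93.3%.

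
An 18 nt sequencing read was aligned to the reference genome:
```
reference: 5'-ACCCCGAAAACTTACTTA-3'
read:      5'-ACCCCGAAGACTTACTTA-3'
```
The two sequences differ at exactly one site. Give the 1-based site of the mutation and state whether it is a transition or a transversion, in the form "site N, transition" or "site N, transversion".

site 9, transition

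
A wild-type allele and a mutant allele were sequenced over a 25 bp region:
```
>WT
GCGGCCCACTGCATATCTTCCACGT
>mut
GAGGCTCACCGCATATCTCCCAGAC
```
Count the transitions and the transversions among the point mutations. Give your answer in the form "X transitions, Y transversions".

5 transitions, 2 transversions

Mismatches (1-based):
position 2: C→A (pyrimidine→purine, transversion)
position 6: C→T (pyrimidine→pyrimidine, transition)
position 10: T→C (pyrimidine→pyrimidine, transition)
position 19: T→C (pyrimidine→pyrimidine, transition)
position 23: C→G (pyrimidine→purine, transversion)
position 24: G→A (purine→purine, transition)
position 25: T→C (pyrimidine→pyrimidine, transition)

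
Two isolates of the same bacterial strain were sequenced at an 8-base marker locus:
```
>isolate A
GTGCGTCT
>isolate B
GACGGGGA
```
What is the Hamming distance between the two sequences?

The sequences differ at bases 2, 3, 4, 6, 7, 8 (1-based) — 6 in total.

6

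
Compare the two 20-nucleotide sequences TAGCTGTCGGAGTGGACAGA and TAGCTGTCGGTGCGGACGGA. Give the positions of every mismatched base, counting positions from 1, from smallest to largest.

Differences at position 11 (A→T), position 13 (T→C), position 18 (A→G).

11, 13, 18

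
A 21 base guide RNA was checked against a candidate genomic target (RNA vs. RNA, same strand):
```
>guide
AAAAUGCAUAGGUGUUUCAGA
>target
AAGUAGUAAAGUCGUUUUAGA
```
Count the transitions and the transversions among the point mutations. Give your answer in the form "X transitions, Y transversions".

4 transitions, 4 transversions

Transitions (purine↔purine or pyrimidine↔pyrimidine): 3 A→G, 7 C→U, 13 U→C, 18 C→U.
Transversions (purine↔pyrimidine): 4 A→U, 5 U→A, 9 U→A, 12 G→U.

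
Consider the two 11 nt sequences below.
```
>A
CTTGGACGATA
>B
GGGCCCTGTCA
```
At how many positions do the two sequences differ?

Comparing position by position, 9 positions differ: 1 (C/G), 2 (T/G), 3 (T/G), 4 (G/C), 5 (G/C), 6 (A/C), 7 (C/T), 9 (A/T), 10 (T/C).

9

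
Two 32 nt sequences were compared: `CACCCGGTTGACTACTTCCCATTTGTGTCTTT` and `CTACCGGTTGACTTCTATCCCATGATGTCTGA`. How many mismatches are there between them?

11

The sequences differ at positions 2, 3, 14, 17, 18, 21, 22, 24, 25, 31, 32 (1-based) — 11 in total.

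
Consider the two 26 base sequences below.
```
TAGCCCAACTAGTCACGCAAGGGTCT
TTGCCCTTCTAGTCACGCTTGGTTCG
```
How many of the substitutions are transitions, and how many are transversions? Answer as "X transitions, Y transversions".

0 transitions, 7 transversions

Mismatches (1-based):
position 2: A→T (purine→pyrimidine, transversion)
position 7: A→T (purine→pyrimidine, transversion)
position 8: A→T (purine→pyrimidine, transversion)
position 19: A→T (purine→pyrimidine, transversion)
position 20: A→T (purine→pyrimidine, transversion)
position 23: G→T (purine→pyrimidine, transversion)
position 26: T→G (pyrimidine→purine, transversion)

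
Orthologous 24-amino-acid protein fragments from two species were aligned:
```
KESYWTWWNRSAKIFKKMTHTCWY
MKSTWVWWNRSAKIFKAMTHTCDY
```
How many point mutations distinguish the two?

Mismatches (1-based): residue 1: K→M; residue 2: E→K; residue 4: Y→T; residue 6: T→V; residue 17: K→A; residue 23: W→D.

6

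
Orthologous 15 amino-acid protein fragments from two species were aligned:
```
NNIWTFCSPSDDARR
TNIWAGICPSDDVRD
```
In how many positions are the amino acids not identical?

Mismatches (1-based): position 1: N→T; position 5: T→A; position 6: F→G; position 7: C→I; position 8: S→C; position 13: A→V; position 15: R→D.

7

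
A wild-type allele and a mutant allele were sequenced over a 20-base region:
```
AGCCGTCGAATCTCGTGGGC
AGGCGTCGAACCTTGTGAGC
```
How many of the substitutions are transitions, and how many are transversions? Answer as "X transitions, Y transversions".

3 transitions, 1 transversion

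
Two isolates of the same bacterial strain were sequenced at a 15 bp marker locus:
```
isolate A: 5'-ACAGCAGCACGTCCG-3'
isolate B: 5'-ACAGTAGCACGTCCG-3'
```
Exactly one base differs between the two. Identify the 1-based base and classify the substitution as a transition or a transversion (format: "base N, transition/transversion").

base 5, transition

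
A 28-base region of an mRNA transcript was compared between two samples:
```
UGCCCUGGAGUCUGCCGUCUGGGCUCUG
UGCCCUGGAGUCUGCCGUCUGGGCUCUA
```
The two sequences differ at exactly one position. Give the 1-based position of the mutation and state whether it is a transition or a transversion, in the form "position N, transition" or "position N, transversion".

position 28, transition

Position 28 changes G→A. G is a purine and A is a purine, so this is a transition.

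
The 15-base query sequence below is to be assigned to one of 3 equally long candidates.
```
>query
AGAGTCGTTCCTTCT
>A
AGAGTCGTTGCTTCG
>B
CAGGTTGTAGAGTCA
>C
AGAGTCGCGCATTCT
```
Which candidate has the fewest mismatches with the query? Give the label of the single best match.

A differs at 2 positions; B differs at 9 positions; C differs at 3 positions. The closest is A.

A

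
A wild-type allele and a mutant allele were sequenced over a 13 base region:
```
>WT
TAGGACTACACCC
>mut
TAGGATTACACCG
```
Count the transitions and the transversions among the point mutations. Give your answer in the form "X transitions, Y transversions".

1 transition, 1 transversion

Mismatches (1-based):
site 6: C→T (pyrimidine→pyrimidine, transition)
site 13: C→G (pyrimidine→purine, transversion)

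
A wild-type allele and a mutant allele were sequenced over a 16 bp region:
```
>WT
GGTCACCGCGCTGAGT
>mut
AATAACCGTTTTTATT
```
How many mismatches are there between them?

8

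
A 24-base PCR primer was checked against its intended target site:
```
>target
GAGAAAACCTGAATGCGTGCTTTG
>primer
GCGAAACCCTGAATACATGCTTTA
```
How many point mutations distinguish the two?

5

The sequences differ at positions 2, 7, 15, 17, 24 (1-based) — 5 in total.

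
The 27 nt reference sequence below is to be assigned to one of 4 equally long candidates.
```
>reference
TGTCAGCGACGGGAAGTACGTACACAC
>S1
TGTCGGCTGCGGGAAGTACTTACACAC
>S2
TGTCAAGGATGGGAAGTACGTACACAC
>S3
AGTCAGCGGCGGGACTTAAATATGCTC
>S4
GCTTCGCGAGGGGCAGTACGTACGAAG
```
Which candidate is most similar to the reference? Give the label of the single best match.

S1 differs at 4 bases; S2 differs at 3 bases; S3 differs at 9 bases; S4 differs at 9 bases. The closest is S2.

S2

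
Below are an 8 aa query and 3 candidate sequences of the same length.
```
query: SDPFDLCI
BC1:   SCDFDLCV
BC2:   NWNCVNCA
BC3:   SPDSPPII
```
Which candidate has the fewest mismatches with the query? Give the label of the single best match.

BC1

Hamming distances to query — BC1: 3; BC2: 7; BC3: 6.
Smallest is BC1 with 3 mismatches.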